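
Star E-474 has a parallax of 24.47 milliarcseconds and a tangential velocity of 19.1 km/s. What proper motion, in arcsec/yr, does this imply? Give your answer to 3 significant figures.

0.0986 arcsec/yr

d = 1/p = 1/0.02447″ = 40.866 pc.
μ = v_t / (4.74 d) = 19.1 / (4.74 × 40.866) = 19.1 / 193.7 = 0.098606 ″/yr.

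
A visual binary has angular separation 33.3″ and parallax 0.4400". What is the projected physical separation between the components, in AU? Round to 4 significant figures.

75.68 AU

d = 1/p = 1/0.4400″ = 2.2727 pc.
At distance d (pc), an angle of θ arcsec spans θ·d AU: s = 33.3 × 2.2727 = 75.681 AU.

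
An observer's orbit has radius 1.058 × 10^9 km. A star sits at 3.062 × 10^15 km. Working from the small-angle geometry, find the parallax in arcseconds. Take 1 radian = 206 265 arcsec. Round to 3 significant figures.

0.0713 arcsec

θ ≈ B/d = (1.058 × 10^9) / (3.062 × 10^15) = 3.4553 × 10^-7 rad.
In arcseconds: 3.4553 × 10^-7 × 206265 = 0.071271″.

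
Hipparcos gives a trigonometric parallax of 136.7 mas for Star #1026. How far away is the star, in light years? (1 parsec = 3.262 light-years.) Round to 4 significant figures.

23.86 light years

p = 136.7 mas = 0.1367 arcsec.
d = 1/p = 1/0.1367 = 7.3153 pc.
In light-years: 7.3153 × 3.262 = 23.863 ly.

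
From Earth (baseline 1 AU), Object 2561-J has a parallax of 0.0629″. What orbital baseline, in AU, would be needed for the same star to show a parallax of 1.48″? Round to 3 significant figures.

23.5 AU

Parallax scales linearly with baseline: p ∝ B, so B = p_target / p_Earth × 1 AU.
B = 1.48 / 0.0629 = 23.529 AU.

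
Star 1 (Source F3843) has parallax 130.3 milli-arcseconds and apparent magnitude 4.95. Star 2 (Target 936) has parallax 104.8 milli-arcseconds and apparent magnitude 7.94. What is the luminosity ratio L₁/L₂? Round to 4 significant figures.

d₁ = 1/p₁ = 1/0.1303″ = 7.6746 pc; d₂ = 1/p₂ = 1/0.1048″ = 9.542 pc.
M₁ = m₁ − 5 log₁₀ d₁ + 5 = 4.95 − 4.4253 + 5 = 5.5247.
M₂ = 7.94 − 4.8982 + 5 = 8.0418.
L₁/L₂ = 10^(0.4(M₂ − M₁)) = 10^(0.4 × 2.5171) = 10^1.00684 = 10.159.

L₁/L₂ = 10.16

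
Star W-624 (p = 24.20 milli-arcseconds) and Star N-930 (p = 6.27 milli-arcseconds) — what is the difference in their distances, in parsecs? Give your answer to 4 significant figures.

118.2 pc

d_A = 1/0.02420″ = 41.322 pc; d_B = 1/0.006270″ = 159.49 pc.
|d_B − d_A| = |159.49 − 41.322| = 118.17 pc.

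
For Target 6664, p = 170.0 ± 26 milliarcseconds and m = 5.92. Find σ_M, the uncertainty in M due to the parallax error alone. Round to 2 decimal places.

σ_M = 0.33 mag

M = m − 5 log₁₀ d + 5 = m + 5 log₁₀ p + 5, so ∂M/∂p = 5/(p ln 10).
σ_M = (5/ln 10) · (σ_p/p) = 2.1715 × 26/170.0 = 2.1715 × 0.15294 = 0.33211.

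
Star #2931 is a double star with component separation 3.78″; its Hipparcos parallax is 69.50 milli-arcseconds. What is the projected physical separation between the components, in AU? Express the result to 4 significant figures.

d = 1/p = 1/0.06950″ = 14.388 pc.
At distance d (pc), an angle of θ arcsec spans θ·d AU: s = 3.78 × 14.388 = 54.387 AU.

54.39 AU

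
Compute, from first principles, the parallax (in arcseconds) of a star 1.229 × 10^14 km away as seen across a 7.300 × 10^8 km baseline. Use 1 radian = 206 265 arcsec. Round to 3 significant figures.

1.23 arcsec

θ ≈ B/d = (7.300 × 10^8) / (1.229 × 10^14) = 5.9398 × 10^-6 rad.
In arcseconds: 5.9398 × 10^-6 × 206265 = 1.2252″.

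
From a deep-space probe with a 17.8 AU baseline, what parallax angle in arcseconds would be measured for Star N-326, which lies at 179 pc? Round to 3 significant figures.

0.0994 arcsec

p (arcsec) = B (AU) / d (pc).
p = 17.8 / 179 = 0.099441 arcsec.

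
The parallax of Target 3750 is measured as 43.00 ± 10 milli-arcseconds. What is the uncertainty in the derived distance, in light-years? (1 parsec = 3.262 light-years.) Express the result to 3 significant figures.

d = 1/p, so σ_d = σ_p / p².
σ_d = 0.0100 / (0.04300)² = 0.0100 / 0.001849 = 5.4083 pc = 5.4083 × 3.262 ly = 17.642 ly.

17.6 ly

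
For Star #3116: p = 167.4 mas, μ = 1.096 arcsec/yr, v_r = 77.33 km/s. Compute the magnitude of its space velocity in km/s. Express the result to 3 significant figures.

d = 1/p = 1/0.1674″ = 5.9737 pc.
v_t = 4.740 μ d = 4.740 × 1.096 × 5.9737 = 31.034 km/s.
v = √(v_r² + v_t²) = √(77.33² + 31.034²) = √6943.04 = 83.325 km/s.

83.3 km/s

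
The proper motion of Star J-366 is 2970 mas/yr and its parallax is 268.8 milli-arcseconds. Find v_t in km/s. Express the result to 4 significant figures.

d = 1/p = 1/0.2688″ = 3.7202 pc.
μ = 2970 mas/yr = 2.97 ″/yr.
v_t = 4.74 × μ × d = 4.74 × 2.97 × 3.7202 = 52.372 km/s.

52.37 km/s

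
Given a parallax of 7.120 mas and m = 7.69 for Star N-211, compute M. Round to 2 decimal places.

M = 1.95

d = 1/p = 1/0.007120″ = 140.45 pc.
m − M = 5 log₁₀(140.45) − 5 = 10.7376 − 5 = 5.7376.
M = m − (m − M) = 7.69 − 5.7376 = 1.95.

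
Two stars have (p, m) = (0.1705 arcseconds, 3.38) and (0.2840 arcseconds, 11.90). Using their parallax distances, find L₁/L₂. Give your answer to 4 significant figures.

d₁ = 1/p₁ = 1/0.1705″ = 5.8651 pc; d₂ = 1/p₂ = 1/0.2840″ = 3.5211 pc.
M₁ = m₁ − 5 log₁₀ d₁ + 5 = 3.38 − 3.8414 + 5 = 4.5386.
M₂ = 11.90 − 2.7334 + 5 = 14.1666.
L₁/L₂ = 10^(0.4(M₂ − M₁)) = 10^(0.4 × 9.6280) = 10^3.85120 = 7099.

L₁/L₂ = 7099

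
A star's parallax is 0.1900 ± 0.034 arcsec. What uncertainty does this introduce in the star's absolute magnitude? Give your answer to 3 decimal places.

M = m − 5 log₁₀ d + 5 = m + 5 log₁₀ p + 5, so ∂M/∂p = 5/(p ln 10).
σ_M = (5/ln 10) · (σ_p/p) = 2.1715 × 0.034/0.1900 = 2.1715 × 0.17895 = 0.38859.

σ_M = 0.389 mag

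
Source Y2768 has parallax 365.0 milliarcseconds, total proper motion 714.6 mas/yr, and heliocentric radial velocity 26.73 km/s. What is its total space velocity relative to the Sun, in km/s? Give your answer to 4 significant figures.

d = 1/p = 1/0.3650″ = 2.7397 pc.
μ = 714.6 mas/yr = 0.7146 ″/yr.
v_t = 4.740 μ d = 4.740 × 0.7146 × 2.7397 = 9.2799 km/s.
v = √(v_r² + v_t²) = √(26.73² + 9.2799²) = √800.609 = 28.295 km/s.

28.30 km/s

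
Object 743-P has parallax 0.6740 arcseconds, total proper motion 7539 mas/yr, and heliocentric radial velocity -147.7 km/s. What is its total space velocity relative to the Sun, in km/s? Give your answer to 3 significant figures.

d = 1/p = 1/0.6740″ = 1.4837 pc.
μ = 7539 mas/yr = 7.539 ″/yr.
v_t = 4.740 μ d = 4.740 × 7.539 × 1.4837 = 53.02 km/s.
v = √(v_r² + v_t²) = √((-147.7)² + 53.02²) = √24626.4 = 156.93 km/s.

157 km/s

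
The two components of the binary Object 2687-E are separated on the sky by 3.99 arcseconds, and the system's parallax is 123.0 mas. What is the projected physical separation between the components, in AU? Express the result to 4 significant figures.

d = 1/p = 1/0.1230″ = 8.1301 pc.
At distance d (pc), an angle of θ arcsec spans θ·d AU: s = 3.99 × 8.1301 = 32.439 AU.

32.44 AU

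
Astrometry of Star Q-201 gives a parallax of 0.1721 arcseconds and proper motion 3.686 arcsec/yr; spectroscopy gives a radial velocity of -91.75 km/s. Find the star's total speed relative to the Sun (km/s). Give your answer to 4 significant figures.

136.8 km/s

d = 1/p = 1/0.1721″ = 5.8106 pc.
v_t = 4.740 μ d = 4.740 × 3.686 × 5.8106 = 101.52 km/s.
v = √(v_r² + v_t²) = √((-91.75)² + 101.52²) = √18724.4 = 136.84 km/s.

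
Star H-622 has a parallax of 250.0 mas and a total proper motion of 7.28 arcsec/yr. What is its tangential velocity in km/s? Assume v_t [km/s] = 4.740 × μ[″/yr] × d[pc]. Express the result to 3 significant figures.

d = 1/p = 1/0.2500″ = 4 pc.
v_t = 4.74 × μ × d = 4.74 × 7.28 × 4 = 138.03 km/s.

138 km/s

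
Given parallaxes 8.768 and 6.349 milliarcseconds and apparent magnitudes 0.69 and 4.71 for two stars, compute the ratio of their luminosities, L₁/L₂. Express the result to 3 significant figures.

d₁ = 1/p₁ = 1/0.008768″ = 114.05 pc; d₂ = 1/p₂ = 1/0.006349″ = 157.51 pc.
M₁ = m₁ − 5 log₁₀ d₁ + 5 = 0.69 − 10.2855 + 5 = -4.5955.
M₂ = 4.71 − 10.9865 + 5 = -1.2765.
L₁/L₂ = 10^(0.4(M₂ − M₁)) = 10^(0.4 × 3.3190) = 10^1.32760 = 21.262.

L₁/L₂ = 21.3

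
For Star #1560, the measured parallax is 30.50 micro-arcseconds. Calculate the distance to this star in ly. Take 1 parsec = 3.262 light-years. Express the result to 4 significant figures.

107000 ly

p = 30.50 micro-arcseconds = 0.00003050 arcsec.
d = 1/p = 1/0.00003050 = 32787 pc.
In light-years: 32787 × 3.262 = 1.0695 × 10^5 ly.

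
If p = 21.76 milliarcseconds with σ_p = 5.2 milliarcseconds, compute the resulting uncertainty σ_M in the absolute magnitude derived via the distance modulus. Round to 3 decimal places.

M = m − 5 log₁₀ d + 5 = m + 5 log₁₀ p + 5, so ∂M/∂p = 5/(p ln 10).
σ_M = (5/ln 10) · (σ_p/p) = 2.1715 × 5.2/21.76 = 2.1715 × 0.23897 = 0.51892.

σ_M = 0.519 mag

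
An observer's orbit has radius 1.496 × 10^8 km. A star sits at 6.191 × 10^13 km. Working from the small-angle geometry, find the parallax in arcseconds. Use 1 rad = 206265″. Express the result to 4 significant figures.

0.4984 arcsec

θ ≈ B/d = (1.496 × 10^8) / (6.191 × 10^13) = 2.4164 × 10^-6 rad.
In arcseconds: 2.4164 × 10^-6 × 206265 = 0.49842″.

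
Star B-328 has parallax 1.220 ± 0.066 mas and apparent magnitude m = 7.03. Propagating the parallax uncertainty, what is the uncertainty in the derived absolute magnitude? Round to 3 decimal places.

M = m − 5 log₁₀ d + 5 = m + 5 log₁₀ p + 5, so ∂M/∂p = 5/(p ln 10).
σ_M = (5/ln 10) · (σ_p/p) = 2.1715 × 0.066/1.220 = 2.1715 × 0.054098 = 0.11747.

σ_M = 0.117 mag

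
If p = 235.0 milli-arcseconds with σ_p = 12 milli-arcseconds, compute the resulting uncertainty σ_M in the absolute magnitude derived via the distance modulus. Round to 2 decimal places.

M = m − 5 log₁₀ d + 5 = m + 5 log₁₀ p + 5, so ∂M/∂p = 5/(p ln 10).
σ_M = (5/ln 10) · (σ_p/p) = 2.1715 × 12/235.0 = 2.1715 × 0.051064 = 0.11089.

σ_M = 0.11 mag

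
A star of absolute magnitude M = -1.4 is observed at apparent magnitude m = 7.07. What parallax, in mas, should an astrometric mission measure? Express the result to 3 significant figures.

2.02 mas

m − M = 7.07 − (-1.4) = 8.47.
d = 10^((m−M)/5 + 1) = 10^2.694 = 494.31 pc.
p = 1/d = 1/494.31 = 0.002023 arcsec = 2.023 mas.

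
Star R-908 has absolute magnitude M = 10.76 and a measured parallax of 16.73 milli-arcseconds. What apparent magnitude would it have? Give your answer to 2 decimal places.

d = 1/p = 1/0.01673″ = 59.773 pc.
m − M = 5 log₁₀ d − 5 = 5 log₁₀(59.773) − 5 = 8.8825 − 5 = 3.8825.
m = M + (m − M) = 10.76 + 3.8825 = 14.64.

m = 14.64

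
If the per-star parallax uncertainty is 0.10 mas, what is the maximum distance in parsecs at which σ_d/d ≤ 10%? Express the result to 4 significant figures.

1000 pc

σ_d/d = σ_p/p, so the condition is σ_p/p ≤ 0.10, i.e. p ≥ σ_p/0.10.
p_min = 0.10/0.10 = 1 mas = 0.001 arcsec.
d_max = 1/p_min = 1/0.001 = 1000 pc.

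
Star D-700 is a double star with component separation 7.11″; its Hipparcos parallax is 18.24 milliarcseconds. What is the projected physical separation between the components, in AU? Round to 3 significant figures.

d = 1/p = 1/0.01824″ = 54.825 pc.
At distance d (pc), an angle of θ arcsec spans θ·d AU: s = 7.11 × 54.825 = 389.81 AU.

390 AU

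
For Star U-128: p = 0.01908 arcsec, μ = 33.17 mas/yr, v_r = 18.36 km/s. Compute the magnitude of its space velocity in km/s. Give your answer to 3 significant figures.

20.1 km/s

d = 1/p = 1/0.01908″ = 52.411 pc.
μ = 33.17 mas/yr = 0.03317 ″/yr.
v_t = 4.740 μ d = 4.740 × 0.03317 × 52.411 = 8.2404 km/s.
v = √(v_r² + v_t²) = √(18.36² + 8.2404²) = √404.994 = 20.124 km/s.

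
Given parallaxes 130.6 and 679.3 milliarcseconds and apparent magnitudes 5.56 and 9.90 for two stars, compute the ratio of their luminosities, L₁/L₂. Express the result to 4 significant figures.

L₁/L₂ = 1473

d₁ = 1/p₁ = 1/0.1306″ = 7.657 pc; d₂ = 1/p₂ = 1/0.6793″ = 1.4721 pc.
M₁ = m₁ − 5 log₁₀ d₁ + 5 = 5.56 − 4.4203 + 5 = 6.1397.
M₂ = 9.90 − 0.8397 + 5 = 14.0603.
L₁/L₂ = 10^(0.4(M₂ − M₁)) = 10^(0.4 × 7.9206) = 10^3.16824 = 1473.1.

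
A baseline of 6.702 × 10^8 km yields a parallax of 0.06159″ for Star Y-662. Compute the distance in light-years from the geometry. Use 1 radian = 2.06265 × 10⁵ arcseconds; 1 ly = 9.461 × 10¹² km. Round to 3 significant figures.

237 ly

θ = 0.06159″ = 0.06159/206265 = 2.9860 × 10^-7 rad.
d = B/θ = (6.702 × 10^8) / (2.9860 × 10^-7) = 2.2445 × 10^15 km = (2.2445 × 10^15) / (9.461 × 10^12) ly = 237.24 ly.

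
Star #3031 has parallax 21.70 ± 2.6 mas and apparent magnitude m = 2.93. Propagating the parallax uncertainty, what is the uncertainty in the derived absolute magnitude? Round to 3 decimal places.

σ_M = 0.260 mag

M = m − 5 log₁₀ d + 5 = m + 5 log₁₀ p + 5, so ∂M/∂p = 5/(p ln 10).
σ_M = (5/ln 10) · (σ_p/p) = 2.1715 × 2.6/21.70 = 2.1715 × 0.11982 = 0.26019.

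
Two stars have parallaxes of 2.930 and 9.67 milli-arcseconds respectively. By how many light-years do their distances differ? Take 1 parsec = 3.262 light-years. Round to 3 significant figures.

d_A = 1/0.002930″ = 341.3 pc; d_B = 1/0.009670″ = 103.41 pc.
|d_B − d_A| = |103.41 − 341.3| = 237.89 pc = 237.89 × 3.262 ly = 776 ly.

776 ly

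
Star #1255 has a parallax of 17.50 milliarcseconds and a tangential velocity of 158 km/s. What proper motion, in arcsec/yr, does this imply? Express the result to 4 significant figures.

d = 1/p = 1/0.01750″ = 57.143 pc.
μ = v_t / (4.74 d) = 158 / (4.74 × 57.143) = 158 / 270.86 = 0.58333 ″/yr.

0.5833 arcsec/yr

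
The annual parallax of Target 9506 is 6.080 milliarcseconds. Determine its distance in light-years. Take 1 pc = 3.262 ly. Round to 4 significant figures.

p = 6.080 milliarcseconds = 0.006080 arcsec.
d = 1/p = 1/0.006080 = 164.47 pc.
In light-years: 164.47 × 3.262 = 536.5 ly.

536.5 light years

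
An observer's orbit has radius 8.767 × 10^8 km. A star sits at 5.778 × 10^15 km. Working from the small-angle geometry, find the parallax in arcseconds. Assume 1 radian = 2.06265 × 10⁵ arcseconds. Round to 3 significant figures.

0.0313 arcsec

θ ≈ B/d = (8.767 × 10^8) / (5.778 × 10^15) = 1.5173 × 10^-7 rad.
In arcseconds: 1.5173 × 10^-7 × 206265 = 0.031297″.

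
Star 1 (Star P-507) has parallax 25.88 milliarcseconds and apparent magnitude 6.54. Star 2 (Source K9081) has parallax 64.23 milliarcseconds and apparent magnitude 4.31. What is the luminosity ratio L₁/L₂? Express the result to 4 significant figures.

L₁/L₂ = 0.7899

d₁ = 1/p₁ = 1/0.02588″ = 38.64 pc; d₂ = 1/p₂ = 1/0.06423″ = 15.569 pc.
M₁ = m₁ − 5 log₁₀ d₁ + 5 = 6.54 − 7.9352 + 5 = 3.6048.
M₂ = 4.31 − 5.9613 + 5 = 3.3487.
L₁/L₂ = 10^(0.4(M₂ − M₁)) = 10^(0.4 × (-0.2561)) = 10^(-0.10244) = 0.78988.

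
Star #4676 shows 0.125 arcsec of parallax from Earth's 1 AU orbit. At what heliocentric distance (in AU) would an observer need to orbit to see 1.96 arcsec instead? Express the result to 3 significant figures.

15.7 AU

Parallax scales linearly with baseline: p ∝ B, so B = p_target / p_Earth × 1 AU.
B = 1.96 / 0.125 = 15.68 AU.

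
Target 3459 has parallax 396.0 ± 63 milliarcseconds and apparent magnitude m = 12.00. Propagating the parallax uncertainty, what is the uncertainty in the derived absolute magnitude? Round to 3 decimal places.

M = m − 5 log₁₀ d + 5 = m + 5 log₁₀ p + 5, so ∂M/∂p = 5/(p ln 10).
σ_M = (5/ln 10) · (σ_p/p) = 2.1715 × 63/396.0 = 2.1715 × 0.15909 = 0.34546.

σ_M = 0.345 mag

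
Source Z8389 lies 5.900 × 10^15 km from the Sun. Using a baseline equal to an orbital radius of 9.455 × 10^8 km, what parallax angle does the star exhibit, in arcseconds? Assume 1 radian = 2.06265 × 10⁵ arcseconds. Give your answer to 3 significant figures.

θ ≈ B/d = (9.455 × 10^8) / (5.900 × 10^15) = 1.6025 × 10^-7 rad.
In arcseconds: 1.6025 × 10^-7 × 206265 = 0.033054″.

0.0331 arcsec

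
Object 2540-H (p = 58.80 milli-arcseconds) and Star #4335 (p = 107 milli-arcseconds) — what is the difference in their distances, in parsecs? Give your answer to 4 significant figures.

7.661 pc

d_A = 1/0.05880″ = 17.007 pc; d_B = 1/0.1070″ = 9.3458 pc.
|d_B − d_A| = |9.3458 − 17.007| = 7.6612 pc.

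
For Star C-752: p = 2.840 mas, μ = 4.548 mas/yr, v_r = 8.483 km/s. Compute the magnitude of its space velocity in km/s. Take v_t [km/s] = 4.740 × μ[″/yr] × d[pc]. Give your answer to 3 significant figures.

11.4 km/s

d = 1/p = 1/0.002840″ = 352.11 pc.
μ = 4.548 mas/yr = 0.004548 ″/yr.
v_t = 4.740 μ d = 4.740 × 0.004548 × 352.11 = 7.5906 km/s.
v = √(v_r² + v_t²) = √(8.483² + 7.5906²) = √129.578 = 11.383 km/s.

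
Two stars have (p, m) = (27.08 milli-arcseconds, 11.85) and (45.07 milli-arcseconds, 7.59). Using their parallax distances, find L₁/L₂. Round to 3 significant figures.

L₁/L₂ = 0.0548

d₁ = 1/p₁ = 1/0.02708″ = 36.928 pc; d₂ = 1/p₂ = 1/0.04507″ = 22.188 pc.
M₁ = m₁ − 5 log₁₀ d₁ + 5 = 11.85 − 7.8368 + 5 = 9.0132.
M₂ = 7.59 − 6.7306 + 5 = 5.8594.
L₁/L₂ = 10^(0.4(M₂ − M₁)) = 10^(0.4 × (-3.1538)) = 10^(-1.26152) = 0.054762.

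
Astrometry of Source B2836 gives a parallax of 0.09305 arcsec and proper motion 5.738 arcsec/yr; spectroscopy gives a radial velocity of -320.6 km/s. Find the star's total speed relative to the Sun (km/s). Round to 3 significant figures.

d = 1/p = 1/0.09305″ = 10.747 pc.
v_t = 4.740 μ d = 4.740 × 5.738 × 10.747 = 292.3 km/s.
v = √(v_r² + v_t²) = √((-320.6)² + 292.3²) = √188224 = 433.85 km/s.

434 km/s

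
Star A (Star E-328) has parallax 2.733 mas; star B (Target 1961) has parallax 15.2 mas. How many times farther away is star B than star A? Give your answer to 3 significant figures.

Since d = 1/p, d_B/d_A = p_A/p_B.
= 2.733 / 15.2 = 0.1798.

0.180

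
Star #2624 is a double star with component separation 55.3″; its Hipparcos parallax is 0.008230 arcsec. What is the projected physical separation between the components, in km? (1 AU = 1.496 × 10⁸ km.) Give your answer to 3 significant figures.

d = 1/p = 1/0.008230″ = 121.51 pc.
At distance d (pc), an angle of θ arcsec spans θ·d AU: s = 55.3 × 121.51 = 6719.5 AU.
= 6719.5 × 1.496 × 10⁸ km = 1.0052 × 10^12 km.

1.01 × 10^12 km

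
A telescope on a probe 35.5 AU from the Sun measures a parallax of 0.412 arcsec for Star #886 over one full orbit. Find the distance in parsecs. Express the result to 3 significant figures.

With baseline B (in AU) and parallax p (in arcsec), d = B/p parsecs.
d = 35.5 / 0.412 = 86.165 pc.

86.2 pc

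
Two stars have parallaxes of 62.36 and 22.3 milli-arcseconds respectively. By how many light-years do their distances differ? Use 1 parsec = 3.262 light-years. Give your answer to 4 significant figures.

93.97 ly

d_A = 1/0.06236″ = 16.036 pc; d_B = 1/0.02230″ = 44.843 pc.
|d_B − d_A| = |44.843 − 16.036| = 28.807 pc = 28.807 × 3.262 ly = 93.968 ly.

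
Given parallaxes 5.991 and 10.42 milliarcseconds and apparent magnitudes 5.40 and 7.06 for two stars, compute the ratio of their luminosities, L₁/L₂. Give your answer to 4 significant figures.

L₁/L₂ = 13.96

d₁ = 1/p₁ = 1/0.005991″ = 166.92 pc; d₂ = 1/p₂ = 1/0.01042″ = 95.969 pc.
M₁ = m₁ − 5 log₁₀ d₁ + 5 = 5.40 − 11.1125 + 5 = -0.7125.
M₂ = 7.06 − 9.9107 + 5 = 2.1493.
L₁/L₂ = 10^(0.4(M₂ − M₁)) = 10^(0.4 × 2.8618) = 10^1.14472 = 13.955.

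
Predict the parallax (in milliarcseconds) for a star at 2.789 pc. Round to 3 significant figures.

p = 1/d = 1/2.789 = 0.35855 arcsec.
= 0.35855 × 1000 = 358.55 mas.

359 mas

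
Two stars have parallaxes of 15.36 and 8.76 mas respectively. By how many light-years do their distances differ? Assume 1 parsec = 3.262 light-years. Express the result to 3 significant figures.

160 ly

d_A = 1/0.01536″ = 65.104 pc; d_B = 1/0.008760″ = 114.16 pc.
|d_B − d_A| = |114.16 − 65.104| = 49.056 pc = 49.056 × 3.262 ly = 160.02 ly.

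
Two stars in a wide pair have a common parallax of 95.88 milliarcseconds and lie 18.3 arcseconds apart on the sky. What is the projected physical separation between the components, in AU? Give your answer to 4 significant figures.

d = 1/p = 1/0.09588″ = 10.43 pc.
At distance d (pc), an angle of θ arcsec spans θ·d AU: s = 18.3 × 10.43 = 190.87 AU.

190.9 AU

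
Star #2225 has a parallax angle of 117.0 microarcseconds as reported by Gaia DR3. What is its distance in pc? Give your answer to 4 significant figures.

8547 pc

p = 117.0 microarcseconds = 0.0001170 arcsec.
d = 1/p = 1/0.0001170 = 8547 pc.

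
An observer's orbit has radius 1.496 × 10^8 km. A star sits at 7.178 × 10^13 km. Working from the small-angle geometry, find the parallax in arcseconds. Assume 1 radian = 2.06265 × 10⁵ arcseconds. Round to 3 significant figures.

0.430 arcsec

θ ≈ B/d = (1.496 × 10^8) / (7.178 × 10^13) = 2.0841 × 10^-6 rad.
In arcseconds: 2.0841 × 10^-6 × 206265 = 0.42988″.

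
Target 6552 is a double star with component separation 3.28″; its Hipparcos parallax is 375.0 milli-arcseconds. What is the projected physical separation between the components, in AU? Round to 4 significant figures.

8.747 AU

d = 1/p = 1/0.3750″ = 2.6667 pc.
At distance d (pc), an angle of θ arcsec spans θ·d AU: s = 3.28 × 2.6667 = 8.7468 AU.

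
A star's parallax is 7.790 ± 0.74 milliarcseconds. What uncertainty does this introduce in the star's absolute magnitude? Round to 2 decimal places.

σ_M = 0.21 mag

M = m − 5 log₁₀ d + 5 = m + 5 log₁₀ p + 5, so ∂M/∂p = 5/(p ln 10).
σ_M = (5/ln 10) · (σ_p/p) = 2.1715 × 0.74/7.790 = 2.1715 × 0.094994 = 0.20628.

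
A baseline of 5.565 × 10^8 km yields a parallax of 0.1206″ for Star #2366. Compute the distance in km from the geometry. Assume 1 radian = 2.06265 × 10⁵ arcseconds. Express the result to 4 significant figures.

9.518 × 10^14 km

θ = 0.1206″ = 0.1206/206265 = 5.8468 × 10^-7 rad.
d = B/θ = (5.565 × 10^8) / (5.8468 × 10^-7) = 9.5180 × 10^14 km.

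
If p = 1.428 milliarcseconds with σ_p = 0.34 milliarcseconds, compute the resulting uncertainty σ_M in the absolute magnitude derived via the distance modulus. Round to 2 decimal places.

M = m − 5 log₁₀ d + 5 = m + 5 log₁₀ p + 5, so ∂M/∂p = 5/(p ln 10).
σ_M = (5/ln 10) · (σ_p/p) = 2.1715 × 0.34/1.428 = 2.1715 × 0.2381 = 0.51703.

σ_M = 0.52 mag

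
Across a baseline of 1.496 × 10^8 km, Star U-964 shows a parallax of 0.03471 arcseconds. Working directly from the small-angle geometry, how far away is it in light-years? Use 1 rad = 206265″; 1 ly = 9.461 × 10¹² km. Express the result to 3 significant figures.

94.0 ly

θ = 0.03471″ = 0.03471/206265 = 1.6828 × 10^-7 rad.
d = B/θ = (1.496 × 10^8) / (1.6828 × 10^-7) = 8.8899 × 10^14 km = (8.8899 × 10^14) / (9.461 × 10^12) ly = 93.964 ly.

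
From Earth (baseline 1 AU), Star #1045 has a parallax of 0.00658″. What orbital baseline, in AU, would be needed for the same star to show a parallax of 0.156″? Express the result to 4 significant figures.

Parallax scales linearly with baseline: p ∝ B, so B = p_target / p_Earth × 1 AU.
B = 0.156 / 0.00658 = 23.708 AU.

23.71 AU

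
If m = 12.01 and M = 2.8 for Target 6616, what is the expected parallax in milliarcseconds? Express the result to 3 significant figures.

1.44 mas

m − M = 12.01 − 2.8 = 9.21.
d = 10^((m−M)/5 + 1) = 10^2.842 = 695.02 pc.
p = 1/d = 1/695.02 = 0.0014388 arcsec = 1.4388 mas.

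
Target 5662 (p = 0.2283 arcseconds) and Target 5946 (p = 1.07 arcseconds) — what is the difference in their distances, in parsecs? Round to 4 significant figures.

3.446 pc

d_A = 1/0.2283″ = 4.3802 pc; d_B = 1/1.070″ = 0.93458 pc.
|d_B − d_A| = |0.93458 − 4.3802| = 3.4456 pc.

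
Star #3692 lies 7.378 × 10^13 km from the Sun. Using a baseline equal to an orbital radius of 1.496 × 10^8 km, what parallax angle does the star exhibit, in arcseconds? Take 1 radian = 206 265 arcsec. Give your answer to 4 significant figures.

θ ≈ B/d = (1.496 × 10^8) / (7.378 × 10^13) = 2.0276 × 10^-6 rad.
In arcseconds: 2.0276 × 10^-6 × 206265 = 0.41822″.

0.4182 arcsec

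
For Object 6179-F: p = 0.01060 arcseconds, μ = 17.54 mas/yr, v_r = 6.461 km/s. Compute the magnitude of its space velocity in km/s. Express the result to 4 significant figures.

d = 1/p = 1/0.01060″ = 94.34 pc.
μ = 17.54 mas/yr = 0.01754 ″/yr.
v_t = 4.740 μ d = 4.740 × 0.01754 × 94.34 = 7.8434 km/s.
v = √(v_r² + v_t²) = √(6.461² + 7.8434²) = √103.263 = 10.162 km/s.

10.16 km/s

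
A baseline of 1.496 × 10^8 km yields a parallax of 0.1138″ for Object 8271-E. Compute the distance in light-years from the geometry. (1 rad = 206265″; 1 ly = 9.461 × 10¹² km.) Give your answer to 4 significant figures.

28.66 ly

θ = 0.1138″ = 0.1138/206265 = 5.5172 × 10^-7 rad.
d = B/θ = (1.496 × 10^8) / (5.5172 × 10^-7) = 2.7115 × 10^14 km = (2.7115 × 10^14) / (9.461 × 10^12) ly = 28.66 ly.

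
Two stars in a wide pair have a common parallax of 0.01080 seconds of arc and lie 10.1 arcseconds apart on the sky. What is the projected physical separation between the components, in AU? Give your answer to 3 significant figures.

935 AU

d = 1/p = 1/0.01080″ = 92.593 pc.
At distance d (pc), an angle of θ arcsec spans θ·d AU: s = 10.1 × 92.593 = 935.19 AU.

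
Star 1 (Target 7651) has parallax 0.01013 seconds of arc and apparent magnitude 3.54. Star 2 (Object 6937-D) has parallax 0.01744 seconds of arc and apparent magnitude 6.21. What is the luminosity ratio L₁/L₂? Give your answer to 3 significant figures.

d₁ = 1/p₁ = 1/0.01013″ = 98.717 pc; d₂ = 1/p₂ = 1/0.01744″ = 57.339 pc.
M₁ = m₁ − 5 log₁₀ d₁ + 5 = 3.54 − 9.9720 + 5 = -1.4320.
M₂ = 6.21 − 8.7923 + 5 = 2.4177.
L₁/L₂ = 10^(0.4(M₂ − M₁)) = 10^(0.4 × 3.8497) = 10^1.53988 = 34.664.

L₁/L₂ = 34.7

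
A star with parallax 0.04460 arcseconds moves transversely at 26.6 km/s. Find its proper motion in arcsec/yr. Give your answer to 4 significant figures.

d = 1/p = 1/0.04460″ = 22.422 pc.
μ = v_t / (4.74 d) = 26.6 / (4.74 × 22.422) = 26.6 / 106.28 = 0.25028 ″/yr.

0.2503 arcsec/yr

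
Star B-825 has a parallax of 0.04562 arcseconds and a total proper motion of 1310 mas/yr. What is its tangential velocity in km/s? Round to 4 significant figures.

d = 1/p = 1/0.04562″ = 21.92 pc.
μ = 1310 mas/yr = 1.31 ″/yr.
v_t = 4.74 × μ × d = 4.74 × 1.31 × 21.92 = 136.11 km/s.

136.1 km/s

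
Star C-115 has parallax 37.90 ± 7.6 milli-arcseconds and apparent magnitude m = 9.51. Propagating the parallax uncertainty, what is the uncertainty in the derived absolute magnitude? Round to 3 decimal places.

M = m − 5 log₁₀ d + 5 = m + 5 log₁₀ p + 5, so ∂M/∂p = 5/(p ln 10).
σ_M = (5/ln 10) · (σ_p/p) = 2.1715 × 7.6/37.90 = 2.1715 × 0.20053 = 0.43545.

σ_M = 0.435 mag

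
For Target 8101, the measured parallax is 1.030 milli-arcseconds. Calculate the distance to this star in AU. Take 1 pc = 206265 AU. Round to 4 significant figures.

2.003 × 10^8 AU

p = 1.030 milli-arcseconds = 0.001030 arcsec.
d = 1/p = 1/0.001030 = 970.87 pc.
In AU: 970.87 × 206265 = 2.0026 × 10^8 AU.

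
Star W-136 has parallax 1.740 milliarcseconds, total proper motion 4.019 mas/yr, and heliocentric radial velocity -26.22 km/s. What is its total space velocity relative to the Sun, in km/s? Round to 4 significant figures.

28.41 km/s

d = 1/p = 1/0.001740″ = 574.71 pc.
μ = 4.019 mas/yr = 0.004019 ″/yr.
v_t = 4.740 μ d = 4.740 × 0.004019 × 574.71 = 10.948 km/s.
v = √(v_r² + v_t²) = √((-26.22)² + 10.948²) = √807.347 = 28.414 km/s.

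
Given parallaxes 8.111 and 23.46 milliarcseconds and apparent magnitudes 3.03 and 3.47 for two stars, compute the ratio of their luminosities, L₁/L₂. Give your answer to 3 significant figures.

d₁ = 1/p₁ = 1/0.008111″ = 123.29 pc; d₂ = 1/p₂ = 1/0.02346″ = 42.626 pc.
M₁ = m₁ − 5 log₁₀ d₁ + 5 = 3.03 − 10.4546 + 5 = -2.4246.
M₂ = 3.47 − 8.1484 + 5 = 0.3216.
L₁/L₂ = 10^(0.4(M₂ − M₁)) = 10^(0.4 × 2.7462) = 10^1.09848 = 12.545.

L₁/L₂ = 12.5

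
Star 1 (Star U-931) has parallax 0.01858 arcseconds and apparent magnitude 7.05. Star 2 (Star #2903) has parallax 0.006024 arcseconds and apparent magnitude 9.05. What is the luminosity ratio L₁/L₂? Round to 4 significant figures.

d₁ = 1/p₁ = 1/0.01858″ = 53.821 pc; d₂ = 1/p₂ = 1/0.006024″ = 166 pc.
M₁ = m₁ − 5 log₁₀ d₁ + 5 = 7.05 − 8.6548 + 5 = 3.3952.
M₂ = 9.05 − 11.1005 + 5 = 2.9495.
L₁/L₂ = 10^(0.4(M₂ − M₁)) = 10^(0.4 × (-0.4457)) = 10^(-0.17828) = 0.66332.

L₁/L₂ = 0.6633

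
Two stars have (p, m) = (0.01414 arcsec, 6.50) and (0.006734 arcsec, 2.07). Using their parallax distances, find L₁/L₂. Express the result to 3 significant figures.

d₁ = 1/p₁ = 1/0.01414″ = 70.721 pc; d₂ = 1/p₂ = 1/0.006734″ = 148.5 pc.
M₁ = m₁ − 5 log₁₀ d₁ + 5 = 6.50 − 9.2477 + 5 = 2.2523.
M₂ = 2.07 − 10.8586 + 5 = -3.7886.
L₁/L₂ = 10^(0.4(M₂ − M₁)) = 10^(0.4 × (-6.0409)) = 10^(-2.41636) = 0.0038339.

L₁/L₂ = 0.00383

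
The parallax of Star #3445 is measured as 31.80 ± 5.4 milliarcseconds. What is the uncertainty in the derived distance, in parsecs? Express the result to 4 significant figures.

5.340 pc

d = 1/p, so σ_d = σ_p / p².
σ_d = 0.00540 / (0.03180)² = 0.00540 / 0.0010112 = 5.3402 pc.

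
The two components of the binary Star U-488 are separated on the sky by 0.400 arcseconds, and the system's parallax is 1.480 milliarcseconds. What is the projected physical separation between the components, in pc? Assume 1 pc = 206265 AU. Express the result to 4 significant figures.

0.001310 pc

d = 1/p = 1/0.001480″ = 675.68 pc.
At distance d (pc), an angle of θ arcsec spans θ·d AU: s = 0.400 × 675.68 = 270.27 AU.
= 270.27 / 206265 = 0.0013103 pc.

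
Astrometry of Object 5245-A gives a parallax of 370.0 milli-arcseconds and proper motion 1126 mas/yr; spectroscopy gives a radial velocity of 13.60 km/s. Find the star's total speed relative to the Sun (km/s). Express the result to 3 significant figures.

19.8 km/s

d = 1/p = 1/0.3700″ = 2.7027 pc.
μ = 1126 mas/yr = 1.126 ″/yr.
v_t = 4.740 μ d = 4.740 × 1.126 × 2.7027 = 14.425 km/s.
v = √(v_r² + v_t²) = √(13.60² + 14.425²) = √393.041 = 19.825 km/s.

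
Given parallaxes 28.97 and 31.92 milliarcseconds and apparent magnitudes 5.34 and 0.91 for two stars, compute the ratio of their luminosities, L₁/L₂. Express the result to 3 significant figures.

L₁/L₂ = 0.0205

d₁ = 1/p₁ = 1/0.02897″ = 34.518 pc; d₂ = 1/p₂ = 1/0.03192″ = 31.328 pc.
M₁ = m₁ − 5 log₁₀ d₁ + 5 = 5.34 − 7.6902 + 5 = 2.6498.
M₂ = 0.91 − 7.4797 + 5 = -1.5697.
L₁/L₂ = 10^(0.4(M₂ − M₁)) = 10^(0.4 × (-4.2195)) = 10^(-1.68780) = 0.020521.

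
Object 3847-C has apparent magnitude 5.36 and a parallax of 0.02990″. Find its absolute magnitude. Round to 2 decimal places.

M = 2.74

d = 1/p = 1/0.02990″ = 33.445 pc.
m − M = 5 log₁₀(33.445) − 5 = 7.6217 − 5 = 2.6217.
M = m − (m − M) = 5.36 − 2.6217 = 2.74.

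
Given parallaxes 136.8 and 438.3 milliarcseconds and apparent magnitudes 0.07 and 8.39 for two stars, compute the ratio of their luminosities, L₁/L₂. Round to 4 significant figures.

d₁ = 1/p₁ = 1/0.1368″ = 7.3099 pc; d₂ = 1/p₂ = 1/0.4383″ = 2.2815 pc.
M₁ = m₁ − 5 log₁₀ d₁ + 5 = 0.07 − 4.3196 + 5 = 0.7504.
M₂ = 8.39 − 1.7911 + 5 = 11.5989.
L₁/L₂ = 10^(0.4(M₂ − M₁)) = 10^(0.4 × 10.8485) = 10^4.33940 = 21847.

L₁/L₂ = 21850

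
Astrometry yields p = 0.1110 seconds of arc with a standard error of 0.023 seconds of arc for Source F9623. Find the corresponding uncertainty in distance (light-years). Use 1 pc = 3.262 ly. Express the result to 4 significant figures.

d = 1/p, so σ_d = σ_p / p².
σ_d = 0.0230 / (0.1110)² = 0.0230 / 0.012321 = 1.8667 pc = 1.8667 × 3.262 ly = 6.0892 ly.

6.089 ly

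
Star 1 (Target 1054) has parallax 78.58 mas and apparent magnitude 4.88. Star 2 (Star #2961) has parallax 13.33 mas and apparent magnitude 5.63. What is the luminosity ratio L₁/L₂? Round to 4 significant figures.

L₁/L₂ = 0.05742

d₁ = 1/p₁ = 1/0.07858″ = 12.726 pc; d₂ = 1/p₂ = 1/0.01333″ = 75.019 pc.
M₁ = m₁ − 5 log₁₀ d₁ + 5 = 4.88 − 5.5235 + 5 = 4.3565.
M₂ = 5.63 − 9.3759 + 5 = 1.2541.
L₁/L₂ = 10^(0.4(M₂ − M₁)) = 10^(0.4 × (-3.1024)) = 10^(-1.24096) = 0.057417.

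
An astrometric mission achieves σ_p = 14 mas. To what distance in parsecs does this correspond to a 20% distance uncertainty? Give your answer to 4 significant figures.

14.29 pc

σ_d/d = σ_p/p, so the condition is σ_p/p ≤ 0.20, i.e. p ≥ σ_p/0.20.
p_min = 14/0.20 = 70 mas = 0.07 arcsec.
d_max = 1/p_min = 1/0.07 = 14.286 pc.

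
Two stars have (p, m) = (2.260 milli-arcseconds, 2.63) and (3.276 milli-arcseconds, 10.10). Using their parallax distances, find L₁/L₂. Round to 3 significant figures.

d₁ = 1/p₁ = 1/0.002260″ = 442.48 pc; d₂ = 1/p₂ = 1/0.003276″ = 305.25 pc.
M₁ = m₁ − 5 log₁₀ d₁ + 5 = 2.63 − 13.2295 + 5 = -5.5995.
M₂ = 10.10 − 12.4233 + 5 = 2.6767.
L₁/L₂ = 10^(0.4(M₂ − M₁)) = 10^(0.4 × 8.2762) = 10^3.31048 = 2044.

L₁/L₂ = 2040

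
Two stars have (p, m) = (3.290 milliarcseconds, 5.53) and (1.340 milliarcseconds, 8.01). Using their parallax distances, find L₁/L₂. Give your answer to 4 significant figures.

d₁ = 1/p₁ = 1/0.003290″ = 303.95 pc; d₂ = 1/p₂ = 1/0.001340″ = 746.27 pc.
M₁ = m₁ − 5 log₁₀ d₁ + 5 = 5.53 − 12.4140 + 5 = -1.8840.
M₂ = 8.01 − 14.3645 + 5 = -1.3545.
L₁/L₂ = 10^(0.4(M₂ − M₁)) = 10^(0.4 × 0.5295) = 10^0.21180 = 1.6285.

L₁/L₂ = 1.629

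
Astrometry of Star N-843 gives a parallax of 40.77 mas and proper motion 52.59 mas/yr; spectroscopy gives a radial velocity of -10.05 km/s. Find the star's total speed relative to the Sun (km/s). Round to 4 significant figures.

d = 1/p = 1/0.04077″ = 24.528 pc.
μ = 52.59 mas/yr = 0.05259 ″/yr.
v_t = 4.740 μ d = 4.740 × 0.05259 × 24.528 = 6.1143 km/s.
v = √(v_r² + v_t²) = √((-10.05)² + 6.1143²) = √138.387 = 11.764 km/s.

11.76 km/s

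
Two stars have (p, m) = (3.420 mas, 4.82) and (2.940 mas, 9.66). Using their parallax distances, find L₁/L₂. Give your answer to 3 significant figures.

L₁/L₂ = 63.8

d₁ = 1/p₁ = 1/0.003420″ = 292.4 pc; d₂ = 1/p₂ = 1/0.002940″ = 340.14 pc.
M₁ = m₁ − 5 log₁₀ d₁ + 5 = 4.82 − 12.3299 + 5 = -2.5099.
M₂ = 9.66 − 12.6583 + 5 = 2.0017.
L₁/L₂ = 10^(0.4(M₂ − M₁)) = 10^(0.4 × 4.5116) = 10^1.80464 = 63.773.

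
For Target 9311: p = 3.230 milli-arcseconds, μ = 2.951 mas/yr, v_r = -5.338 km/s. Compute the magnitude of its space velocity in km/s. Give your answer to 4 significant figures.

d = 1/p = 1/0.003230″ = 309.6 pc.
μ = 2.951 mas/yr = 0.002951 ″/yr.
v_t = 4.740 μ d = 4.740 × 0.002951 × 309.6 = 4.3306 km/s.
v = √(v_r² + v_t²) = √((-5.338)² + 4.3306²) = √47.2483 = 6.8737 km/s.

6.874 km/s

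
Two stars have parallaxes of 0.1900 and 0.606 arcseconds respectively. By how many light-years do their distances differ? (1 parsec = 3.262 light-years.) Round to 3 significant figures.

11.8 ly

d_A = 1/0.1900″ = 5.2632 pc; d_B = 1/0.6060″ = 1.6502 pc.
|d_B − d_A| = |1.6502 − 5.2632| = 3.613 pc = 3.613 × 3.262 ly = 11.786 ly.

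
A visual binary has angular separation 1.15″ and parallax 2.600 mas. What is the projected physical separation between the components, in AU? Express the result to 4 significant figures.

d = 1/p = 1/0.002600″ = 384.62 pc.
At distance d (pc), an angle of θ arcsec spans θ·d AU: s = 1.15 × 384.62 = 442.31 AU.

442.3 AU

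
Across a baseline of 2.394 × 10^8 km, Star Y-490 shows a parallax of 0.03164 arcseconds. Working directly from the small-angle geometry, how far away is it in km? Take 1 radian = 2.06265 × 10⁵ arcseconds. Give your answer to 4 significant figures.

1.561 × 10^15 km

θ = 0.03164″ = 0.03164/206265 = 1.5339 × 10^-7 rad.
d = B/θ = (2.394 × 10^8) / (1.5339 × 10^-7) = 1.5607 × 10^15 km.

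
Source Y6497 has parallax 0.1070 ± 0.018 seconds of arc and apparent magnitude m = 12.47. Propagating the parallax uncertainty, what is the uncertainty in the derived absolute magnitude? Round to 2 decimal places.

M = m − 5 log₁₀ d + 5 = m + 5 log₁₀ p + 5, so ∂M/∂p = 5/(p ln 10).
σ_M = (5/ln 10) · (σ_p/p) = 2.1715 × 0.018/0.1070 = 2.1715 × 0.16822 = 0.36529.

σ_M = 0.37 mag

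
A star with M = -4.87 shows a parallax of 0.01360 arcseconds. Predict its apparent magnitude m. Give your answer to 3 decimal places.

m = -0.538

d = 1/p = 1/0.01360″ = 73.529 pc.
m − M = 5 log₁₀ d − 5 = 5 log₁₀(73.529) − 5 = 9.3323 − 5 = 4.3323.
m = M + (m − M) = -4.87 + 4.3323 = -0.538.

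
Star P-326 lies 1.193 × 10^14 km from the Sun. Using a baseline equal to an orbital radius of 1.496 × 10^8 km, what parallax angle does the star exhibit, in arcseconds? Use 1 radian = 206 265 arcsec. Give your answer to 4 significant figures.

0.2587 arcsec

θ ≈ B/d = (1.496 × 10^8) / (1.193 × 10^14) = 1.2540 × 10^-6 rad.
In arcseconds: 1.2540 × 10^-6 × 206265 = 0.25866″.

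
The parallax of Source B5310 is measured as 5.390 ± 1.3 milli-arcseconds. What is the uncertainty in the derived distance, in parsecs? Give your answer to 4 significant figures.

d = 1/p, so σ_d = σ_p / p².
σ_d = 0.00130 / (0.005390)² = 0.00130 / 0.000029052 = 44.747 pc.

44.75 pc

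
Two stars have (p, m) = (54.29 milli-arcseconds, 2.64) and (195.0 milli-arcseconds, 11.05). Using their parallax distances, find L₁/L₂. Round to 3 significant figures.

L₁/L₂ = 29800

d₁ = 1/p₁ = 1/0.05429″ = 18.42 pc; d₂ = 1/p₂ = 1/0.1950″ = 5.1282 pc.
M₁ = m₁ − 5 log₁₀ d₁ + 5 = 2.64 − 6.3264 + 5 = 1.3136.
M₂ = 11.05 − 3.5498 + 5 = 12.5002.
L₁/L₂ = 10^(0.4(M₂ − M₁)) = 10^(0.4 × 11.1866) = 10^4.47464 = 29829.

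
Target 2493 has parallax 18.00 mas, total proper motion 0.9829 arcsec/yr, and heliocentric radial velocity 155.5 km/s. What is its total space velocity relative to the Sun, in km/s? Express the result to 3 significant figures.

302 km/s

d = 1/p = 1/0.01800″ = 55.556 pc.
v_t = 4.740 μ d = 4.740 × 0.9829 × 55.556 = 258.83 km/s.
v = √(v_r² + v_t²) = √(155.5² + 258.83²) = √91173.2 = 301.95 km/s.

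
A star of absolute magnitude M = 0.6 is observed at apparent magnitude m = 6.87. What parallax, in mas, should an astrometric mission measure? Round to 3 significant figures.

5.57 mas

m − M = 6.87 − 0.6 = 6.27.
d = 10^((m−M)/5 + 1) = 10^2.254 = 179.47 pc.
p = 1/d = 1/179.47 = 0.005572 arcsec = 5.572 mas.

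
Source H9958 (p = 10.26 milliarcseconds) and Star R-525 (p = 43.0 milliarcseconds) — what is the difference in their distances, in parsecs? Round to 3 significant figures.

d_A = 1/0.01026″ = 97.466 pc; d_B = 1/0.04300″ = 23.256 pc.
|d_B − d_A| = |23.256 − 97.466| = 74.21 pc.

74.2 pc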